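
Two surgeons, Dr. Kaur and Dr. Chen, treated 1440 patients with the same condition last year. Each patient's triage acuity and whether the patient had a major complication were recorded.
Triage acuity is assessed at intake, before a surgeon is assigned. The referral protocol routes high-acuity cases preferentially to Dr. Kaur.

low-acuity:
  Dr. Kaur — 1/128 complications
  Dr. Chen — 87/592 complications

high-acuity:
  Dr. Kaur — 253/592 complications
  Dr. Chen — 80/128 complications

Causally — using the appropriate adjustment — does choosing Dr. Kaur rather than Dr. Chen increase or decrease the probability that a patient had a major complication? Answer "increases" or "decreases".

decreases

The stratified and pooled comparisons disagree (Dr. Kaur wins within each triage acuity; Dr. Chen wins overall), so the answer turns on the causal role of triage acuity.
Triage acuity differs across surgeons for reasons unrelated to any effect of the surgeon itself, and it separately predicts the outcome — a classic confounder. We must compare within triage acuity levels.
Within each level — low-acuity: 0.8% vs 14.7%; high-acuity: 42.7% vs 62.5% — Dr. Kaur is lower every time.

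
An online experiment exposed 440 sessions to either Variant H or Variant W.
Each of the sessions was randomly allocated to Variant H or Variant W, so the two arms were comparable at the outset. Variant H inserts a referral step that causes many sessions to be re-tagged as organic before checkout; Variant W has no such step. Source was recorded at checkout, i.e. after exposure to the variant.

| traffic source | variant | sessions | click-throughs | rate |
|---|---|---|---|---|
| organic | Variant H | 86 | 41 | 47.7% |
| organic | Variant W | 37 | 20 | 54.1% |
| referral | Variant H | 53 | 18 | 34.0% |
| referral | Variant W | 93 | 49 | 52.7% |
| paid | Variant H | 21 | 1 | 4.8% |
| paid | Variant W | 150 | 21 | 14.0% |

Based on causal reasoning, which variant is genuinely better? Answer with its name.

The traffic source-specific comparison favours Variant W throughout, but the pooled figures favour Variant H. The question is whether to condition on traffic source.
Stratifying would compare variants among sessions the variants themselves sorted into traffic source groups — a form of selection on an intermediate. The unconditioned pooled rates give the total causal effect.
Pooled: Variant H 37.5% vs Variant W 32.1%; Variant H is higher overall.

Variant H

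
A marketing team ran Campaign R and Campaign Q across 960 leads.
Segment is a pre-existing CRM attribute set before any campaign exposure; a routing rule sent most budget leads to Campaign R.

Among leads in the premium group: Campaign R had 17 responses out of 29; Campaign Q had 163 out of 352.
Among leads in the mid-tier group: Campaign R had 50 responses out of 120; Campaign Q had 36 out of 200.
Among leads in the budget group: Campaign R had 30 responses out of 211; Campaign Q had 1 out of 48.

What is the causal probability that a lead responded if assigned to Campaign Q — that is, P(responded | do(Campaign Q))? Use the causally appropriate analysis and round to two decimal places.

Here customer segment is a common cause — it drives both which campaign a case falls under and the outcome. The crude comparison mixes populations; the stratum-specific rates are the causally relevant ones.
Standardising Campaign Q to the population customer segment mix: 0.397·163/352 + 0.333·36/200 + 0.270·1/48 = 0.249.

0.25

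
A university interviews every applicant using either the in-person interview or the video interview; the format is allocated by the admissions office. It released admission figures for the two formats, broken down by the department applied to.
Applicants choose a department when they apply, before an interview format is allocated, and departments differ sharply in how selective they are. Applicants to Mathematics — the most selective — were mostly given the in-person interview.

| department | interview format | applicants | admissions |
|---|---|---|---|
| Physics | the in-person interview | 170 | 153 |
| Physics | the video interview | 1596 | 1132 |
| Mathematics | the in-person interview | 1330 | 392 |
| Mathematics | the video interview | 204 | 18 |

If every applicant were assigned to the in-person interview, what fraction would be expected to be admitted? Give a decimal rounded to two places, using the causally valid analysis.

The imbalance in department arose from how applicants were allocated, not from anything the interview format did; and department independently affects the outcome. The pooled gap is confounded — condition on department.
Standardising the in-person interview to the population department mix: 0.535·153/170 + 0.465·392/1330 = 0.619.

0.62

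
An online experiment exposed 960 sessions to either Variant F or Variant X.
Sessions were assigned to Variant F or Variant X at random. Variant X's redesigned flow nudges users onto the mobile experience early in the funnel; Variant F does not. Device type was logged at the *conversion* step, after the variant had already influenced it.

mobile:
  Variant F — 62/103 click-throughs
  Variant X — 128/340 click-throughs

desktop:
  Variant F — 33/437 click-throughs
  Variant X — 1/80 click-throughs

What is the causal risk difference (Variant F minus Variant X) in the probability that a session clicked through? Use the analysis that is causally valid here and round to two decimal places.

The distribution of device type is itself part of what the variant does — it is an intermediate outcome. Holding it fixed would remove that part of the effect; the total effect is the pooled difference.
The causal difference is the pooled difference: 0.176 − 0.307 = -0.131.

-0.13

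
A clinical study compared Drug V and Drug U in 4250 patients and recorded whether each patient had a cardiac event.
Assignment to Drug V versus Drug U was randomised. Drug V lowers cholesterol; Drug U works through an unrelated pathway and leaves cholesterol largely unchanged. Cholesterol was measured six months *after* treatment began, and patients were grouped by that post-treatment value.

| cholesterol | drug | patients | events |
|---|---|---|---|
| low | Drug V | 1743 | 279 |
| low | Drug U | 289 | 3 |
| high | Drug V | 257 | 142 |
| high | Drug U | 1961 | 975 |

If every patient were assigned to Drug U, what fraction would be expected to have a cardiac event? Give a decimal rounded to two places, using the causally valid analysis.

0.43

Cholesterol is downstream of the drug. One should not condition on a consequence of treatment, so the overall rates are the right comparison.
So P(outcome | do(Drug U)) is just the pooled rate for Drug U: 978/2250 = 0.435.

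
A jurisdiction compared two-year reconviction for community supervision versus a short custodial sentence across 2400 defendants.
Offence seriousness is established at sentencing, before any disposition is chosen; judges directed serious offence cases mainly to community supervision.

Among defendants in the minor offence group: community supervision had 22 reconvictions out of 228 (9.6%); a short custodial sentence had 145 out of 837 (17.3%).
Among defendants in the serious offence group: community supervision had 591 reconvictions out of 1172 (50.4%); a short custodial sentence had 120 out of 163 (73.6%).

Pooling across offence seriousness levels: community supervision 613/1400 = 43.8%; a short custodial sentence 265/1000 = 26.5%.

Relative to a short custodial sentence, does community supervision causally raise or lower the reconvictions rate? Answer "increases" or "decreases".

The stratified and pooled comparisons disagree (community supervision wins within each offence seriousness; a short custodial sentence wins overall), so the answer turns on the causal role of offence seriousness.
Since offence seriousness is a pre-existing factor (not a product of the disposition) and it affects the outcome on its own, it is a confounder. The stratified rates, not the pooled rate, identify the causal effect.
Within each level — minor offence: 9.6% vs 17.3%; serious offence: 50.4% vs 73.6% — community supervision is lower every time.

decreases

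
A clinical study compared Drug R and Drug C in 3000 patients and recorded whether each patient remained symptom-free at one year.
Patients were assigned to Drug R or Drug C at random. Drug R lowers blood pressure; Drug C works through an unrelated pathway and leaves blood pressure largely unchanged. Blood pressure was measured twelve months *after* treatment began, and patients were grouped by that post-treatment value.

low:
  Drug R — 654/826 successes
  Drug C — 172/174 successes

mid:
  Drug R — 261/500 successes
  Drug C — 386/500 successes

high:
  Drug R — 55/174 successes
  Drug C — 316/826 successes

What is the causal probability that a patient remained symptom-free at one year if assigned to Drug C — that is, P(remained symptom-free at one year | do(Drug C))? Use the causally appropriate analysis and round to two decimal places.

0.58

Drug C is higher inside every blood pressure stratum but Drug R is higher in aggregate. Whether to stratify depends on how blood pressure relates to the drug.
Because the drug influences blood pressure, blood pressure is a post-treatment mediator, not a confounder. Stratifying on it would bias the estimate; the causal effect is the crude pooled difference.
So P(outcome | do(Drug C)) is just the pooled rate for Drug C: 874/1500 = 0.583.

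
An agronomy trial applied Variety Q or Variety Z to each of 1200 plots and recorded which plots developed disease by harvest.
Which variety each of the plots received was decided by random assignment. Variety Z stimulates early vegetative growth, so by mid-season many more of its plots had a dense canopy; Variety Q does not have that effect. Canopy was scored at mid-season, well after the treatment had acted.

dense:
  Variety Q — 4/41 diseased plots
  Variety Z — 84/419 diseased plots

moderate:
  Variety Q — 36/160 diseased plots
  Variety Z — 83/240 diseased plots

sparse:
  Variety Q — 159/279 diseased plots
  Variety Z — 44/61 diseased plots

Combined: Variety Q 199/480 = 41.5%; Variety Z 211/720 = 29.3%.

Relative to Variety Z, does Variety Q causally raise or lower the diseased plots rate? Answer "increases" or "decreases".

The mid-season canopy-specific comparison favours Variety Q throughout, but the pooled figures favour Variety Z. The question is whether to condition on mid-season canopy.
Mid-season canopy here is a post-treatment variable shaped by the variety; conditioning on it would introduce bias rather than remove it. The overall comparison is the causal one.
Pooled: Variety Q 41.5% vs Variety Z 29.3%; Variety Z is lower overall.

increases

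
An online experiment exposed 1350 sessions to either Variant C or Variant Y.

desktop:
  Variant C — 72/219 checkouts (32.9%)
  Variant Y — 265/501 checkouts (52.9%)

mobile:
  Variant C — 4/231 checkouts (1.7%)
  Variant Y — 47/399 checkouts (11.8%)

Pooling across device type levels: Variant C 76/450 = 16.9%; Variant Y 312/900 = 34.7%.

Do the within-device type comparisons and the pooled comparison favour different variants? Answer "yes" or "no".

Within each device type level (desktop 32.9% vs 52.9%; mobile 1.7% vs 11.8%), Variant Y has the higher rate every time. Pooled: 16.9% vs 34.7% — Variant Y has the higher rate overall. They agree.

no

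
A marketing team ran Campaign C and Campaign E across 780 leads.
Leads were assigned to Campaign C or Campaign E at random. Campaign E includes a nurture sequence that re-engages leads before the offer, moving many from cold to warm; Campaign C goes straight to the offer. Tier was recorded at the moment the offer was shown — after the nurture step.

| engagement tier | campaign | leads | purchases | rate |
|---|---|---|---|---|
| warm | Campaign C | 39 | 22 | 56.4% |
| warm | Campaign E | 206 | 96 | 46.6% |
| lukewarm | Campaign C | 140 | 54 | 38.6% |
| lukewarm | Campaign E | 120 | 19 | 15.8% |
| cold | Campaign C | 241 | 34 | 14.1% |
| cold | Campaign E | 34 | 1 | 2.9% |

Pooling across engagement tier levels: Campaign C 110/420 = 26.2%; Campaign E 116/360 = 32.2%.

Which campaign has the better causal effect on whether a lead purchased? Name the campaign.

The stratified and pooled comparisons disagree (Campaign C wins within each engagement tier; Campaign E wins overall), so the answer turns on the causal role of engagement tier.
Because the campaign influences engagement tier, engagement tier is a post-treatment mediator, not a confounder. Stratifying on it would bias the estimate; the causal effect is the crude pooled difference.
Pooled: Campaign C 26.2% vs Campaign E 32.2%; Campaign E is higher overall.

Campaign E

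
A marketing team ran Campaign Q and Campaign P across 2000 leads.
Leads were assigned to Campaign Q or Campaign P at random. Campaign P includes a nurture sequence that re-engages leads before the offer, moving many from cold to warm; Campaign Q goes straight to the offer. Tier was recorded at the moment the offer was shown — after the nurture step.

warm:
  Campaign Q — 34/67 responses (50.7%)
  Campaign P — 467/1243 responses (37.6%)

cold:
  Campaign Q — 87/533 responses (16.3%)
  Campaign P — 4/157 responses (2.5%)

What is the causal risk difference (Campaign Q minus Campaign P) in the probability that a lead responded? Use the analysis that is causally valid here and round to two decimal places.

Within every engagement tier level Campaign Q has the higher rate, yet pooled Campaign P does — Simpson's reversal.
Because the campaign influences engagement tier, engagement tier is a post-treatment mediator, not a confounder. Stratifying on it would bias the estimate; the causal effect is the crude pooled difference.
The causal difference is the pooled difference: 0.202 − 0.336 = -0.135.

-0.13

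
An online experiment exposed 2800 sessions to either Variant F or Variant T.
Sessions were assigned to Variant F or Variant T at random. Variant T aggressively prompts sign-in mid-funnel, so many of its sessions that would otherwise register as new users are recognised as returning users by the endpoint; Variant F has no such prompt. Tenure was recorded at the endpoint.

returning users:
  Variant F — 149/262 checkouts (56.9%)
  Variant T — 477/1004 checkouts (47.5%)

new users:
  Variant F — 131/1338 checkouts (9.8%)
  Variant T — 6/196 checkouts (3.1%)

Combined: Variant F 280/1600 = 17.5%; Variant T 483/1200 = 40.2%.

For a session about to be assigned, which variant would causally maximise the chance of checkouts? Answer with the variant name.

Variant T

User tenure is recorded after the variant and is itself shifted by it — it sits on the causal path from variant to outcome. Conditioning on a mediator would strip out part of the effect we want; the pooled comparison gives the total causal effect.
Pooled: Variant F 17.5% vs Variant T 40.2%; Variant T is higher overall.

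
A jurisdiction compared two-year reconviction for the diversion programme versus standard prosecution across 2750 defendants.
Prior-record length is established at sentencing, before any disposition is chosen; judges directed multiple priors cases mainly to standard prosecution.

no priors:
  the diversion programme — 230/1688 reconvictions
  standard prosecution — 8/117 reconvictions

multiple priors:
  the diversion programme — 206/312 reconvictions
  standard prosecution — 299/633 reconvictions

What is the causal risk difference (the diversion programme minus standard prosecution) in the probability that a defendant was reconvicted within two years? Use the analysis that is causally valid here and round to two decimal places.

The stratified and pooled comparisons disagree (standard prosecution wins within each prior-record length; the diversion programme wins overall), so the answer turns on the causal role of prior-record length.
Since prior-record length is a pre-existing factor (not a product of the disposition) and it affects the outcome on its own, it is a confounder. The stratified rates, not the pooled rate, identify the causal effect.
Adjusting over the population distribution of prior-record length: 0.656·(0.136−0.068) + 0.344·(0.660−0.472) = +0.109.

+0.11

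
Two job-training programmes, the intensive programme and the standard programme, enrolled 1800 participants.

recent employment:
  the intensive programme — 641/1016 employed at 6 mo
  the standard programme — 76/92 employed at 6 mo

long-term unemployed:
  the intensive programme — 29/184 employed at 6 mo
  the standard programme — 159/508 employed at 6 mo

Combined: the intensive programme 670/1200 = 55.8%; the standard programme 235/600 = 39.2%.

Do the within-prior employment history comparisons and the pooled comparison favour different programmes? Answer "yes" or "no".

yes

Within each prior employment history level (recent employment 63.1% vs 82.6%; long-term unemployed 15.8% vs 31.3%), the standard programme has the higher rate every time. Pooled: 55.8% vs 39.2% — the intensive programme has the higher rate overall. The two comparisons disagree.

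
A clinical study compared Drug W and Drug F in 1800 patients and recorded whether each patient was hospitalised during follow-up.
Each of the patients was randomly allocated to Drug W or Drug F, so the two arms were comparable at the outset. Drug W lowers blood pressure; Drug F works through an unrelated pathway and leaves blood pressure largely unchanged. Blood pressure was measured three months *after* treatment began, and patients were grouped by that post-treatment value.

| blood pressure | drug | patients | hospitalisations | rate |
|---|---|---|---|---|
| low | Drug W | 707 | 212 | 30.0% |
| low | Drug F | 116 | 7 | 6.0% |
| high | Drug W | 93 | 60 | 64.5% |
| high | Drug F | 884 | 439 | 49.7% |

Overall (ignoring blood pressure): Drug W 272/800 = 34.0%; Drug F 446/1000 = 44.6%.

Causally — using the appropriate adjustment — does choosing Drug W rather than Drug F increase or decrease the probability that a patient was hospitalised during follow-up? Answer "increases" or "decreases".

The distribution of blood pressure is itself part of what the drug does — it is an intermediate outcome. Holding it fixed would remove that part of the effect; the total effect is the pooled difference.
Pooled: Drug W 34.0% vs Drug F 44.6%; Drug W is lower overall.

decreases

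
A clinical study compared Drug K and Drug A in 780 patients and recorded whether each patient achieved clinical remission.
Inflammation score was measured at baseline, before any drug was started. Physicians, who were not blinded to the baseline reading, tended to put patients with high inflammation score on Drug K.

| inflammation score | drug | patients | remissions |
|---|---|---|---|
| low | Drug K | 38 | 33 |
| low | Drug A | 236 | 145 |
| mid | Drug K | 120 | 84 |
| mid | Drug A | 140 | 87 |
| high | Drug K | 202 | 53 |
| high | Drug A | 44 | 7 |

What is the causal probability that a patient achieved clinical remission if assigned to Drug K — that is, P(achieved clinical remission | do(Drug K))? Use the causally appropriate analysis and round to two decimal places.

The stratified and pooled comparisons disagree (Drug K wins within each inflammation score; Drug A wins overall), so the answer turns on the causal role of inflammation score.
Nothing the drug does changes inflammation score; the imbalance is an allocation artefact. With inflammation score also predicting the outcome, the pooled figure is confounded, and the within-stratum comparison is the causal one.
Standardising Drug K to the population inflammation score mix: 0.351·33/38 + 0.333·84/120 + 0.315·53/202 = 0.621.

0.62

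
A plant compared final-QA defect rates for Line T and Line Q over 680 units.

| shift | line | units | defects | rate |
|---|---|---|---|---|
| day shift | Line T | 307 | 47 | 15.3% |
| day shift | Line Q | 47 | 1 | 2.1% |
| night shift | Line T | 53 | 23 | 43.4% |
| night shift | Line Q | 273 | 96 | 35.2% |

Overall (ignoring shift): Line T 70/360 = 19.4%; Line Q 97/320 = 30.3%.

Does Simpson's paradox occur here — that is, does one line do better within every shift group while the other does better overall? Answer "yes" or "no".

Within each shift level (day shift 15.3% vs 2.1%; night shift 43.4% vs 35.2%), Line Q has the lower rate every time. Pooled: 19.4% vs 30.3% — Line T has the lower rate overall. The two comparisons disagree.

yes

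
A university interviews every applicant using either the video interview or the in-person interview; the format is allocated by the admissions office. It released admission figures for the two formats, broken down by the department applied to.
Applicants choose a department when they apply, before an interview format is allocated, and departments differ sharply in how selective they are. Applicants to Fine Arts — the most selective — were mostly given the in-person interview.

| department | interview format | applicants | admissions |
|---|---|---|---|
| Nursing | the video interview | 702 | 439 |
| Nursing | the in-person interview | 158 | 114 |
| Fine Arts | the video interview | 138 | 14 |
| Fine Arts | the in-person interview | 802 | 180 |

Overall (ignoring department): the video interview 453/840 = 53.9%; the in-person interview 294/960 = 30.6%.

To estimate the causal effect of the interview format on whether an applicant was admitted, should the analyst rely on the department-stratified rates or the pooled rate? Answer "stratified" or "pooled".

stratified

Since department is a pre-existing factor (not a product of the interview format) and it affects the outcome on its own, it is a confounder. The stratified rates, not the pooled rate, identify the causal effect.
Within each level — Nursing: 62.5% vs 72.2%; Fine Arts: 10.1% vs 22.4% — the in-person interview is higher every time.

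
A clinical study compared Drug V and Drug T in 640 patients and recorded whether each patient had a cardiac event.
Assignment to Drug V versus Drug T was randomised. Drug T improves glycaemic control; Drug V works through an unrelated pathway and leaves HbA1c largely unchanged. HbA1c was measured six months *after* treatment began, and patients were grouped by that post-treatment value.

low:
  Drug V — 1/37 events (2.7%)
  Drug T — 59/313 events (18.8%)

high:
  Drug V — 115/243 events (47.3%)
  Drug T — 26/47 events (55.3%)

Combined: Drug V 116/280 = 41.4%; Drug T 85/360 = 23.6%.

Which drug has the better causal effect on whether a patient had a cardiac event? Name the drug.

Drug T

The stratified and pooled comparisons disagree (Drug V wins within each HbA1c; Drug T wins overall), so the answer turns on the causal role of HbA1c.
Because the drug influences HbA1c, HbA1c is a post-treatment mediator, not a confounder. Stratifying on it would bias the estimate; the causal effect is the crude pooled difference.
Pooled: Drug V 41.4% vs Drug T 23.6%; Drug T is lower overall.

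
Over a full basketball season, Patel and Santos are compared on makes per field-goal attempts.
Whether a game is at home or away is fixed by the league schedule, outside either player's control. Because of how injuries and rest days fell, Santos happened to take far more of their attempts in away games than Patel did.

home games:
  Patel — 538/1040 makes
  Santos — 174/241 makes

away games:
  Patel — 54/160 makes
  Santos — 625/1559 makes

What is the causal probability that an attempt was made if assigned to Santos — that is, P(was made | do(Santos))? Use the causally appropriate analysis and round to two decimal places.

Game venue is set before the player has any effect — it is not caused by the player — and it independently drives the outcome. That makes it a confounder, so the causal comparison is within game venue levels.
Standardising Santos to the population game venue mix: 0.427·174/241 + 0.573·625/1559 = 0.538.

0.54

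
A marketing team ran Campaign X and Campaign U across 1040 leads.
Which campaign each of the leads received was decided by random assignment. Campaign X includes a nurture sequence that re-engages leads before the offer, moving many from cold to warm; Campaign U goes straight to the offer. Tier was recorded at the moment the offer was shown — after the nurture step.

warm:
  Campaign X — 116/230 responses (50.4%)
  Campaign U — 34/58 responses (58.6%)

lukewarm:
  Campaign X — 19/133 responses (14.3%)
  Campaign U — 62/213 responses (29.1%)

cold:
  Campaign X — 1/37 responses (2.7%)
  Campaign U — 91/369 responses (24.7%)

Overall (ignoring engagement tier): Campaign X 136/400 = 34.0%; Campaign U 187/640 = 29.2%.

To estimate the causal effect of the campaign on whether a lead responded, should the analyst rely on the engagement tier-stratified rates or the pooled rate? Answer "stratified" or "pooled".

Within every engagement tier level Campaign U has the higher rate, yet pooled Campaign X does — Simpson's reversal.
Engagement tier here is a post-treatment variable shaped by the campaign; conditioning on it would introduce bias rather than remove it. The overall comparison is the causal one.
Pooled: Campaign X 34.0% vs Campaign U 29.2%; Campaign X is higher overall.

pooled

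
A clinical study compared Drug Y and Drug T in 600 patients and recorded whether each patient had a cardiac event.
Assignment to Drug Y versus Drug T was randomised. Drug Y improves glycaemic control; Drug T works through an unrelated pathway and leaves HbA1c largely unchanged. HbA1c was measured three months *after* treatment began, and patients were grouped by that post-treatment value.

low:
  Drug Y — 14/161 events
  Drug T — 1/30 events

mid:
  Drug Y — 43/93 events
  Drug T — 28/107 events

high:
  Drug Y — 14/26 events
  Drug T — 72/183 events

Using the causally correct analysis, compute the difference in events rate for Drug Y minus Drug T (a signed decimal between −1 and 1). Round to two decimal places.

-0.06

Drug T is lower inside every HbA1c stratum but Drug Y is lower in aggregate. Whether to stratify depends on how HbA1c relates to the drug.
HbA1c is downstream of the drug. One should not condition on a consequence of treatment, so the overall rates are the right comparison.
The causal difference is the pooled difference: 0.254 − 0.316 = -0.062.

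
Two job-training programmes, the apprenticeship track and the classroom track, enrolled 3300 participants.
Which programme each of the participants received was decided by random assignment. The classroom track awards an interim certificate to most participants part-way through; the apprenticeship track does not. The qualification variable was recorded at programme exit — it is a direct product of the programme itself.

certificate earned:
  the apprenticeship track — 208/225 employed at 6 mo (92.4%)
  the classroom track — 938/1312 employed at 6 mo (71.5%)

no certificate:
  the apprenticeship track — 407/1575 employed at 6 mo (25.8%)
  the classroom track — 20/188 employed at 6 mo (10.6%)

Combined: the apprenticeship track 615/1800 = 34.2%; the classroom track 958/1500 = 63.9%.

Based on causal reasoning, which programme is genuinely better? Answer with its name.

Stratifying would compare programmes among participants the programmes themselves sorted into qualification attained during the programme groups — a form of selection on an intermediate. The unconditioned pooled rates give the total causal effect.
Pooled: the apprenticeship track 34.2% vs the classroom track 63.9%; the classroom track is higher overall.

the classroom track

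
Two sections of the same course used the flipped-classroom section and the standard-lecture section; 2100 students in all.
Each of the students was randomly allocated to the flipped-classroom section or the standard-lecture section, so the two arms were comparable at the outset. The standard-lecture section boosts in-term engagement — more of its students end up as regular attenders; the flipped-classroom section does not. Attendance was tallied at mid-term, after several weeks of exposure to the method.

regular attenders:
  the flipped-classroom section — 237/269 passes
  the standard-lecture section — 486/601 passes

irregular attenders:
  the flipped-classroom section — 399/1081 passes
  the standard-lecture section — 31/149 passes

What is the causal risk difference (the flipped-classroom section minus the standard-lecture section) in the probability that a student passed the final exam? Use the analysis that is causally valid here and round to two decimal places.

the flipped-classroom section is higher inside every mid-term attendance stratum but the standard-lecture section is higher in aggregate. Whether to stratify depends on how mid-term attendance relates to the teaching method.
Mid-term attendance lies on the pathway teaching method → mid-term attendance → outcome, so adjusting for it blocks the indirect effect. For the total causal effect of teaching method, use the unadjusted pooled rates.
The causal difference is the pooled difference: 0.471 − 0.689 = -0.218.

-0.22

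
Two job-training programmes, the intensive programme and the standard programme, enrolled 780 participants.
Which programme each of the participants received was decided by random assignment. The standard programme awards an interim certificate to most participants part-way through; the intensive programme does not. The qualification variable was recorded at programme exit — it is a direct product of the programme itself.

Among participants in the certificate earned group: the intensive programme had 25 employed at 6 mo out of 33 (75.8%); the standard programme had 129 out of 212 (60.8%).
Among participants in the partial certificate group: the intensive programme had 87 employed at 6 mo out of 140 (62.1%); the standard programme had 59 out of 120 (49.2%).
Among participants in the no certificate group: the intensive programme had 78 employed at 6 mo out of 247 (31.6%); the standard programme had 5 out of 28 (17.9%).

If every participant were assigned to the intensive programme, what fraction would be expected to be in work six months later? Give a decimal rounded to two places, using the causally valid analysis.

0.45

Qualification attained during the programme lies on the pathway programme → qualification attained during the programme → outcome, so adjusting for it blocks the indirect effect. For the total causal effect of programme, use the unadjusted pooled rates.
So P(outcome | do(the intensive programme)) is just the pooled rate for the intensive programme: 190/420 = 0.452.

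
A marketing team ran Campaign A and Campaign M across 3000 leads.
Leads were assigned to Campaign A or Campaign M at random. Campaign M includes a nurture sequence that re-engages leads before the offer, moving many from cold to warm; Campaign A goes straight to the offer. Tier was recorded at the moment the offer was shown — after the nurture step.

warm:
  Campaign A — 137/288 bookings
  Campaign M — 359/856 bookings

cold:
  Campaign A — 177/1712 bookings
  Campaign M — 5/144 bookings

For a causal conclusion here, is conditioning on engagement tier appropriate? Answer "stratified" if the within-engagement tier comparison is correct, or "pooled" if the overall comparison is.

The distribution of engagement tier is itself part of what the campaign does — it is an intermediate outcome. Holding it fixed would remove that part of the effect; the total effect is the pooled difference.
Pooled: Campaign A 15.7% vs Campaign M 36.4%; Campaign M is higher overall.

pooled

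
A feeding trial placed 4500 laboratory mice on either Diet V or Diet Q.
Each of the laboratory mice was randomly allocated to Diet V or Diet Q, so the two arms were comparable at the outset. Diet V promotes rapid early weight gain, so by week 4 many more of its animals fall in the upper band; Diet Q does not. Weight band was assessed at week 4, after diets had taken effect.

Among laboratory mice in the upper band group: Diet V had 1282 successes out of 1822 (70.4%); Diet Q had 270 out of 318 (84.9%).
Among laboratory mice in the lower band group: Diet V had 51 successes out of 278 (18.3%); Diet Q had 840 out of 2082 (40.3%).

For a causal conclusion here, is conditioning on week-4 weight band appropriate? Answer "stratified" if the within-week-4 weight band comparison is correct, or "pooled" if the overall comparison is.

Week-4 weight band lies on the pathway diet → week-4 weight band → outcome, so adjusting for it blocks the indirect effect. For the total causal effect of diet, use the unadjusted pooled rates.
Pooled: Diet V 63.5% vs Diet Q 46.2%; Diet V is higher overall.

pooled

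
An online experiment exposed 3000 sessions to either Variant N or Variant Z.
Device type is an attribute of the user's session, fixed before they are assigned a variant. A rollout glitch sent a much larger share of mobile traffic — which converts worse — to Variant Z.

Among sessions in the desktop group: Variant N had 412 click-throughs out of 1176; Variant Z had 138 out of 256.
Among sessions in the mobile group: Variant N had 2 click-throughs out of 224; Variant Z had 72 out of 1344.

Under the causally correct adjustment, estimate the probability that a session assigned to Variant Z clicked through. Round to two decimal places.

0.29

Here device type is a common cause — it drives both which variant a case falls under and the outcome. The crude comparison mixes populations; the stratum-specific rates are the causally relevant ones.
Standardising Variant Z to the population device type mix: 0.477·138/256 + 0.523·72/1344 = 0.285.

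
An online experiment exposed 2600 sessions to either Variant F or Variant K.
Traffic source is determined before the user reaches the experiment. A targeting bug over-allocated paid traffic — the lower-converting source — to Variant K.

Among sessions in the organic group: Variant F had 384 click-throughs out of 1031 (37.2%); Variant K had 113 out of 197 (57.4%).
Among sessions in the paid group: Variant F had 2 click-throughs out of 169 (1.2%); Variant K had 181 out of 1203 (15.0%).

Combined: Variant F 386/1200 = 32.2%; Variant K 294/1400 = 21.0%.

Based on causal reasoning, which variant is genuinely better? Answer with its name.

The traffic source-specific comparison favours Variant K throughout, but the pooled figures favour Variant F. The question is whether to condition on traffic source.
Nothing the variant does changes traffic source; the imbalance is an allocation artefact. With traffic source also predicting the outcome, the pooled figure is confounded, and the within-stratum comparison is the causal one.
Within each level — organic: 37.2% vs 57.4%; paid: 1.2% vs 15.0% — Variant K is higher every time.

Variant K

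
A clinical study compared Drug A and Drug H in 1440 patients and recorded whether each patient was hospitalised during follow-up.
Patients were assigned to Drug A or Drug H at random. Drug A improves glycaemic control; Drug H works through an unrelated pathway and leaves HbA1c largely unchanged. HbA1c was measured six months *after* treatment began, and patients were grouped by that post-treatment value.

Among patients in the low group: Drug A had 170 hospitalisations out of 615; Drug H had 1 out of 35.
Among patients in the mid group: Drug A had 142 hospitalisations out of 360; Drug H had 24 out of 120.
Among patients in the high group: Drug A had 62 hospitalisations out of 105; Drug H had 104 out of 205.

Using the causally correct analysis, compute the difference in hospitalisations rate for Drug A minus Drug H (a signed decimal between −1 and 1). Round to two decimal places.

The stratified and pooled comparisons disagree (Drug H wins within each HbA1c; Drug A wins overall), so the answer turns on the causal role of HbA1c.
HbA1c lies on the pathway drug → HbA1c → outcome, so adjusting for it blocks the indirect effect. For the total causal effect of drug, use the unadjusted pooled rates.
The causal difference is the pooled difference: 0.346 − 0.358 = -0.012.

-0.01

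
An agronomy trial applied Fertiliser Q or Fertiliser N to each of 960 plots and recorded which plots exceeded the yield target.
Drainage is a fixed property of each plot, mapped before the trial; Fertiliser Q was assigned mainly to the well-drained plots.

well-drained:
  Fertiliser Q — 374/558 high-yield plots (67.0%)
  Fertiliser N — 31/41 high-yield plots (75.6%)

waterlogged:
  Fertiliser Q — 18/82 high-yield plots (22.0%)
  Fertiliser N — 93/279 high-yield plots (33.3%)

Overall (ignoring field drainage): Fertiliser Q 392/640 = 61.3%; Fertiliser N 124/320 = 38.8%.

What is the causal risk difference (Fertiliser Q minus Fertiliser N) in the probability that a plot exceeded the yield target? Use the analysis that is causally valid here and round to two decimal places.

The field drainage-specific comparison favours Fertiliser N throughout, but the pooled figures favour Fertiliser Q. The question is whether to condition on field drainage.
Here field drainage is a common cause — it drives both which fertiliser a case falls under and the outcome. The crude comparison mixes populations; the stratum-specific rates are the causally relevant ones.
Adjusting over the population distribution of field drainage: 0.624·(0.670−0.756) + 0.376·(0.220−0.333) = -0.096.

-0.10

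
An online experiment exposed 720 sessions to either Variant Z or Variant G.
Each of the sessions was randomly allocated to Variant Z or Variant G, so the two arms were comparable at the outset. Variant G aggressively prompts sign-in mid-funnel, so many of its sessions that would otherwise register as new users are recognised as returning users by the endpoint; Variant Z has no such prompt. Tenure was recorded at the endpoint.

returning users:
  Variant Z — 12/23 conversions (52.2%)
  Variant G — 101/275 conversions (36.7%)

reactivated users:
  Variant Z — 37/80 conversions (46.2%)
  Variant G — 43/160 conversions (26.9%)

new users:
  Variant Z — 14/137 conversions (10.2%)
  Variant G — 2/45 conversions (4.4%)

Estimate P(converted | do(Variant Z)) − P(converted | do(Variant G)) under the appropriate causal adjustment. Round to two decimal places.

The distribution of user tenure is itself part of what the variant does — it is an intermediate outcome. Holding it fixed would remove that part of the effect; the total effect is the pooled difference.
The causal difference is the pooled difference: 0.263 − 0.304 = -0.042.

-0.04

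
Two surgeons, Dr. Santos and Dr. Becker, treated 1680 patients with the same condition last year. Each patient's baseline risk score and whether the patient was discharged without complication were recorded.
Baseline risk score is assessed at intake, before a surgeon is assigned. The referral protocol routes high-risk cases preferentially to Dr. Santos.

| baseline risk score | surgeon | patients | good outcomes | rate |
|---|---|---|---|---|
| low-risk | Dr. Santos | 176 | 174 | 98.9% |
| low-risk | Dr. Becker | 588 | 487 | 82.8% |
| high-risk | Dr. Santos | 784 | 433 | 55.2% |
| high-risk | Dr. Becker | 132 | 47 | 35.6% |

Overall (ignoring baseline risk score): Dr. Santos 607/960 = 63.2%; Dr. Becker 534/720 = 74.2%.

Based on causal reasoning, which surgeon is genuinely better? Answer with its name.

The stratified and pooled comparisons disagree (Dr. Santos wins within each baseline risk score; Dr. Becker wins overall), so the answer turns on the causal role of baseline risk score.
Baseline risk score differs across surgeons for reasons unrelated to any effect of the surgeon itself, and it separately predicts the outcome — a classic confounder. We must compare within baseline risk score levels.
Within each level — low-risk: 98.9% vs 82.8%; high-risk: 55.2% vs 35.6% — Dr. Santos is higher every time.

Dr. Santos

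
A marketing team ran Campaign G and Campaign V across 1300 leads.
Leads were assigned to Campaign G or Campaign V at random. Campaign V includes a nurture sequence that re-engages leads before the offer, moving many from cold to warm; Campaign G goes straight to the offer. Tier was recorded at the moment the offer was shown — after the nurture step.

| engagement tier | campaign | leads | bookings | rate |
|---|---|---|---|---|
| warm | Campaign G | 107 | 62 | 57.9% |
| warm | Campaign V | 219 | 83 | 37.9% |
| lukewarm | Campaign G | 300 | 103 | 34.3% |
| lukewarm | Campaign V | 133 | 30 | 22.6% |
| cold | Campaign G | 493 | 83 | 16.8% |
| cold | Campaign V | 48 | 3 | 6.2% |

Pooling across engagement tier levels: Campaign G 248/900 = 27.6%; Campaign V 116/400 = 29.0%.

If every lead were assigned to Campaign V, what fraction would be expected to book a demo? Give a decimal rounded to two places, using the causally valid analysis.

0.29

Campaign G is higher inside every engagement tier stratum but Campaign V is higher in aggregate. Whether to stratify depends on how engagement tier relates to the campaign.
Engagement tier is recorded after the campaign and is itself shifted by it — it sits on the causal path from campaign to outcome. Conditioning on a mediator would strip out part of the effect we want; the pooled comparison gives the total causal effect.
So P(outcome | do(Campaign V)) is just the pooled rate for Campaign V: 116/400 = 0.290.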